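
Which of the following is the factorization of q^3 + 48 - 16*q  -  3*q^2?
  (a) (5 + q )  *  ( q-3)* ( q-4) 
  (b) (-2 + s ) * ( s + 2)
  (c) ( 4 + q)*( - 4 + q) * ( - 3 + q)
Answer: c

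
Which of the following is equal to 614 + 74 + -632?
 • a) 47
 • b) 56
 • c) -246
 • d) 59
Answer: b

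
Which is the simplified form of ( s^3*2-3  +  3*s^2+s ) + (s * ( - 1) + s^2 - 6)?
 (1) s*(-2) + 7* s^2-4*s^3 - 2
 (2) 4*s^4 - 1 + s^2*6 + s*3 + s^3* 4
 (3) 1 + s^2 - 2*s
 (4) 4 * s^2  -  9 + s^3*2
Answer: 4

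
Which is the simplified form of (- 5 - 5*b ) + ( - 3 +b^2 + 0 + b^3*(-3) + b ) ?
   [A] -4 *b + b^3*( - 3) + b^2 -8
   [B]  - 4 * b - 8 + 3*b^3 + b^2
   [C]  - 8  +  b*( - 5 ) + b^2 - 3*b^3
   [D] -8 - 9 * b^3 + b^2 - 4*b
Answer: A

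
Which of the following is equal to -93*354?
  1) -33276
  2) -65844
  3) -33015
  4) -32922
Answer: 4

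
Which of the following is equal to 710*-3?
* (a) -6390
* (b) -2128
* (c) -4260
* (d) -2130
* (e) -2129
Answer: d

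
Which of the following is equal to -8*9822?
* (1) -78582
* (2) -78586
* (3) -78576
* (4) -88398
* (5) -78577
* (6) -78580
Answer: 3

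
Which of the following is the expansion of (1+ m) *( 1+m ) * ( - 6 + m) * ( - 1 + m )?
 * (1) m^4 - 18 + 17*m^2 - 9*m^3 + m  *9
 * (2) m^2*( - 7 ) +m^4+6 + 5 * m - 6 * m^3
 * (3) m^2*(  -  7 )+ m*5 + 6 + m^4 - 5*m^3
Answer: 3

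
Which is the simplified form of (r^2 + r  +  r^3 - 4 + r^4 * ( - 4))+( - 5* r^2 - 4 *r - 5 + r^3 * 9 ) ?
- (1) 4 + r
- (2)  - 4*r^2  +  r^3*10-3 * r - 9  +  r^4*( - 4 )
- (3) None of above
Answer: 2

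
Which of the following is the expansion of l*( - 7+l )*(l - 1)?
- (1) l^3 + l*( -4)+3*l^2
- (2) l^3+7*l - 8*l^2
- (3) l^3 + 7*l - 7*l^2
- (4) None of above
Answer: 2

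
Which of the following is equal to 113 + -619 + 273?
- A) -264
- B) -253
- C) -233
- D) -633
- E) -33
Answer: C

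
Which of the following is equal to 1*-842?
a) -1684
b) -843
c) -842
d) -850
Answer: c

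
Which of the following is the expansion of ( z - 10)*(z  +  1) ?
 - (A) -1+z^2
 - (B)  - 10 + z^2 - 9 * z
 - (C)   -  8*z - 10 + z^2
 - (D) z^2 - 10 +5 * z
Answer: B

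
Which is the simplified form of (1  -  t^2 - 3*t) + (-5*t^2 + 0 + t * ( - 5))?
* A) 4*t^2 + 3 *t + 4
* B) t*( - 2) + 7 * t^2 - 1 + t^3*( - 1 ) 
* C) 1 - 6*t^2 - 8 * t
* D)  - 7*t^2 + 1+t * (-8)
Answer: C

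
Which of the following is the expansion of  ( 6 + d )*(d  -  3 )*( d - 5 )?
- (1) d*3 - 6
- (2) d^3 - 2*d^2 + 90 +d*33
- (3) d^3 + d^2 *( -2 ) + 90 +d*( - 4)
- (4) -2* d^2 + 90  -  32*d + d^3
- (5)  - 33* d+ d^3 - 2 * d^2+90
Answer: 5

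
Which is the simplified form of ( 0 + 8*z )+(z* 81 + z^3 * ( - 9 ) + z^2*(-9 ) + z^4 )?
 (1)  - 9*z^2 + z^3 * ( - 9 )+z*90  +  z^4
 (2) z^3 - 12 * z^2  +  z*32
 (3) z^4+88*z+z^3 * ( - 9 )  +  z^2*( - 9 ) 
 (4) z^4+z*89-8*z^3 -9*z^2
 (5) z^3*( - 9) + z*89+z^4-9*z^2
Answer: 5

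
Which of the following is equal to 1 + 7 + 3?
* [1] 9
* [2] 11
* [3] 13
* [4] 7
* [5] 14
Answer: 2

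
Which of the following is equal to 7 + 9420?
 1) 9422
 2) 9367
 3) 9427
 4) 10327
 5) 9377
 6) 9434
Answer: 3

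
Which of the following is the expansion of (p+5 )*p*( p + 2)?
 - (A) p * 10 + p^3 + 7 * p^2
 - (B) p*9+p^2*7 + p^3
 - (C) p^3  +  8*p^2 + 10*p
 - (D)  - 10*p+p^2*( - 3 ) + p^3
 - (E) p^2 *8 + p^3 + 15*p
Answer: A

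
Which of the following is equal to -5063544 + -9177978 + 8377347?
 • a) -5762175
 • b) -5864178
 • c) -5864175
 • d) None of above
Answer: c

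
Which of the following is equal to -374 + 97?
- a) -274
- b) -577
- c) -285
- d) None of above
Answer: d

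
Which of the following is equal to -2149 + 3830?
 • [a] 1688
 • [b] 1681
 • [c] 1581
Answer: b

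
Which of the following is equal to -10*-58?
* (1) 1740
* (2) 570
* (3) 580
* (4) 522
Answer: 3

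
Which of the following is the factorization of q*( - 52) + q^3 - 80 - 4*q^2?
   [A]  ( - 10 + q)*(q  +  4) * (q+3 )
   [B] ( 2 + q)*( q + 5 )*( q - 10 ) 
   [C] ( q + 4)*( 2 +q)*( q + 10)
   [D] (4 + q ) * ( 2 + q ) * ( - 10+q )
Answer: D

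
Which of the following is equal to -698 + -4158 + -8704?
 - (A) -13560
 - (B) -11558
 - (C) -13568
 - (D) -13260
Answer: A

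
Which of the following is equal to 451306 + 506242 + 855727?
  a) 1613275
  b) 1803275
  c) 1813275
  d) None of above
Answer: c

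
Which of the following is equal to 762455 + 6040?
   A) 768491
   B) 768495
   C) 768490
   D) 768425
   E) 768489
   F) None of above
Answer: B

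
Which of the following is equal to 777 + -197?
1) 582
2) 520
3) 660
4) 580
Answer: 4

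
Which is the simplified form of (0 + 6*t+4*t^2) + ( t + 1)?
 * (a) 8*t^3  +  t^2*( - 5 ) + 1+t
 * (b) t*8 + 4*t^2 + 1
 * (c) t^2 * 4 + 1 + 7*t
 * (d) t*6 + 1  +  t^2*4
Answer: c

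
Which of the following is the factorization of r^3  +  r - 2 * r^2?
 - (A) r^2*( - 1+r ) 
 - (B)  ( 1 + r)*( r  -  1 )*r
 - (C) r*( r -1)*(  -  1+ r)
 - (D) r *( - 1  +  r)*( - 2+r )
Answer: C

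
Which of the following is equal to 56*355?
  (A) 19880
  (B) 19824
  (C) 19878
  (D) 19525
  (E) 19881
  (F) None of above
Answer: A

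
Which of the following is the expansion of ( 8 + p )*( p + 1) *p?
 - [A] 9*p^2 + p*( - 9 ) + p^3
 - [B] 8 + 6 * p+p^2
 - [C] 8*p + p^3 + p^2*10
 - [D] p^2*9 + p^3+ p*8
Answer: D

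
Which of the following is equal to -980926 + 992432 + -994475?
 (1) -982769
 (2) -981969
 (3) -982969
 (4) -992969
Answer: 3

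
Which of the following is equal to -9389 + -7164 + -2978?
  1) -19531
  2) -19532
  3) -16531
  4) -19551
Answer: 1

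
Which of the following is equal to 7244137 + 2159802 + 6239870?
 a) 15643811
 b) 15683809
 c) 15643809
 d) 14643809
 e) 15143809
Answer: c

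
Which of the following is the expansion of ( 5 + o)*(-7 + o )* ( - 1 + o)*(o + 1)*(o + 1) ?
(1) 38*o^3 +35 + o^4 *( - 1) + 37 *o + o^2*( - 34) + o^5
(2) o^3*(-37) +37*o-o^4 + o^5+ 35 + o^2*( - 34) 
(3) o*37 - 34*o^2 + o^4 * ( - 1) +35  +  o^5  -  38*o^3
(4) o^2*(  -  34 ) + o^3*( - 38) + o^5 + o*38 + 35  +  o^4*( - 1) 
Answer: 3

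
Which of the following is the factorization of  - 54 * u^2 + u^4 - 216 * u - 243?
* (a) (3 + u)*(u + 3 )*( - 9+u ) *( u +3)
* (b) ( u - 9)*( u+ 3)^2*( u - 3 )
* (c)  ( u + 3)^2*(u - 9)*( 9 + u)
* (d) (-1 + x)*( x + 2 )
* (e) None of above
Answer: a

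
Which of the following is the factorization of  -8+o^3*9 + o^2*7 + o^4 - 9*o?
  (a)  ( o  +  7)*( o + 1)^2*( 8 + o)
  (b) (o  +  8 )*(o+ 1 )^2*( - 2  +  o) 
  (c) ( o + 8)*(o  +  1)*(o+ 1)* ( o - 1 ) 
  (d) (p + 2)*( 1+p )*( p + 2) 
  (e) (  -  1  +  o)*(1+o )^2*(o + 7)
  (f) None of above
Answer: c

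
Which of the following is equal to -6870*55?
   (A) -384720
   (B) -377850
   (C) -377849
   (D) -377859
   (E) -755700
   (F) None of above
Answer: B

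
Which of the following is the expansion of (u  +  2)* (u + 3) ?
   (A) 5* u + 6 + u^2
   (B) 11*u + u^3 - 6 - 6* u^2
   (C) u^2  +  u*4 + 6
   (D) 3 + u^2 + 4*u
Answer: A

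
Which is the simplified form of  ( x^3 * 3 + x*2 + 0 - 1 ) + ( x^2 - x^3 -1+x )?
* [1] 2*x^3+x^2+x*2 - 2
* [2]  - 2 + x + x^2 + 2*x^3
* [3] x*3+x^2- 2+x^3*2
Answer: 3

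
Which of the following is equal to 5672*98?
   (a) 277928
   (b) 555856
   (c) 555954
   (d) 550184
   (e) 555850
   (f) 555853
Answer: b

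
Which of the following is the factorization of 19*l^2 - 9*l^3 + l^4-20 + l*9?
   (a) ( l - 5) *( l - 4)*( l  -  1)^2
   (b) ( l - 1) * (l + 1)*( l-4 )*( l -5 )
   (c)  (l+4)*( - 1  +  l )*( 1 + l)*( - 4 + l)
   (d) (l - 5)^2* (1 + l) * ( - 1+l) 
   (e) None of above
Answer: b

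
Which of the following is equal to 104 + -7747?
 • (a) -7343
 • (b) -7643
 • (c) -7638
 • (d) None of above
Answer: b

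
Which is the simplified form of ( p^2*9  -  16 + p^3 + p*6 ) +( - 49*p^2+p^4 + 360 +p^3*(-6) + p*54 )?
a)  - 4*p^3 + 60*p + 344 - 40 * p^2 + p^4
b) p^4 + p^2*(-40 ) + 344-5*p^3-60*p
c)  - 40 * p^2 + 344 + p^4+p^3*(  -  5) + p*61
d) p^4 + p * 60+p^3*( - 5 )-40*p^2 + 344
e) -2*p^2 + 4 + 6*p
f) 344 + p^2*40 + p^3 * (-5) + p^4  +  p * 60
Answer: d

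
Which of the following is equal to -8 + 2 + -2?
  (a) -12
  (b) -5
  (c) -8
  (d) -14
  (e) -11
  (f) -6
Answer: c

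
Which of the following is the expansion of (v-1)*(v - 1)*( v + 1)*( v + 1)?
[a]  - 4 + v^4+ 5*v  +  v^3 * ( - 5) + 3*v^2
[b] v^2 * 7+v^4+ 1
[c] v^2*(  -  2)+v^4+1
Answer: c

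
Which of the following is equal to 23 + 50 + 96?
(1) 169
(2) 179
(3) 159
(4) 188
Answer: 1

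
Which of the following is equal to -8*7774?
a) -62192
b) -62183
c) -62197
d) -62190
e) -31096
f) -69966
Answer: a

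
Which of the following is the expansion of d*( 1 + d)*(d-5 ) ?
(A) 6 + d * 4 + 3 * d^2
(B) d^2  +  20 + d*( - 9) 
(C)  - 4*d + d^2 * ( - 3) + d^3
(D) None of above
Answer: D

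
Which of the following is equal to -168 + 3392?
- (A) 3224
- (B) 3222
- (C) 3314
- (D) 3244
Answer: A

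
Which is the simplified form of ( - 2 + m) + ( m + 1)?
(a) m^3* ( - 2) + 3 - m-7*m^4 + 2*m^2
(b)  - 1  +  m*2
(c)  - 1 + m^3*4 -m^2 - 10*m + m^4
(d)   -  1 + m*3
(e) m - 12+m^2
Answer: b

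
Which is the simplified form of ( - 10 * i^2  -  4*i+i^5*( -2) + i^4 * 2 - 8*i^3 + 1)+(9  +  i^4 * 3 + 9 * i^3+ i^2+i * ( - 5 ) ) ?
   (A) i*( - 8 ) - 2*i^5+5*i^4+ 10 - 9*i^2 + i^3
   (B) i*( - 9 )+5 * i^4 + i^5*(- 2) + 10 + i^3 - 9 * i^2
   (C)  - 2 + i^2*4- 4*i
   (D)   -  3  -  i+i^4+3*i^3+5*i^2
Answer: B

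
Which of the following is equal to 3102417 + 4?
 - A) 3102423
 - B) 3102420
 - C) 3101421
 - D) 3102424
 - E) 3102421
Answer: E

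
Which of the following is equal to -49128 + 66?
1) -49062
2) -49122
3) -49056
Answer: 1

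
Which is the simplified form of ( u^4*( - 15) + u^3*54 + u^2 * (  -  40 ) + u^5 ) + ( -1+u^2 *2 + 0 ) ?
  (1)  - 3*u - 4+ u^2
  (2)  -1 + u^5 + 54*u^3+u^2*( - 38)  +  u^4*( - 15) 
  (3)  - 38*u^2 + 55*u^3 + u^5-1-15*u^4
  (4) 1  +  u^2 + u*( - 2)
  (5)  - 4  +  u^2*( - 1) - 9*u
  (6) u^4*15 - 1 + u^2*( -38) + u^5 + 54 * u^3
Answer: 2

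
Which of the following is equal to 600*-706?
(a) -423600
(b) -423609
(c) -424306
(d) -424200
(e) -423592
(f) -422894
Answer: a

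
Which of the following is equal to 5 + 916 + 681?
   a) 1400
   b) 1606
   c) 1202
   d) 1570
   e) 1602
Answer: e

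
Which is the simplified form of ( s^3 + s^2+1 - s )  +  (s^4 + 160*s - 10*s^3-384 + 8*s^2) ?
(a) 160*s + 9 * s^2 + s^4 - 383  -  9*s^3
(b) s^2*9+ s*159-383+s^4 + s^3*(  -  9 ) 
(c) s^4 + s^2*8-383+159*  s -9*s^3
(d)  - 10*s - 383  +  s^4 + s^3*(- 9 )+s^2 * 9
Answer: b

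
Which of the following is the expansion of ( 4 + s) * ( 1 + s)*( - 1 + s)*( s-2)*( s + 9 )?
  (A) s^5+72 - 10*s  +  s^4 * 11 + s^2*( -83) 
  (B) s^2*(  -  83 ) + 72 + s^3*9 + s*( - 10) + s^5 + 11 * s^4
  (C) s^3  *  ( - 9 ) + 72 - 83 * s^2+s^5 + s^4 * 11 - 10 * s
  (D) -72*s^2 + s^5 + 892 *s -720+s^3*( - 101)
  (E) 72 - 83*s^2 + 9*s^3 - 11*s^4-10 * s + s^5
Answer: B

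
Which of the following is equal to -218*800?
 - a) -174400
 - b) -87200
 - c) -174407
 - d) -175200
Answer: a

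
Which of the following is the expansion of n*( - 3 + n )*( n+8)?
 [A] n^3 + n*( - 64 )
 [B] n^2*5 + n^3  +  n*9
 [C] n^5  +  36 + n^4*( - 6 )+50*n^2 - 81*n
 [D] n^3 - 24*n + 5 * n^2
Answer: D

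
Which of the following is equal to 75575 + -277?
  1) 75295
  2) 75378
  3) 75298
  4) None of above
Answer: 3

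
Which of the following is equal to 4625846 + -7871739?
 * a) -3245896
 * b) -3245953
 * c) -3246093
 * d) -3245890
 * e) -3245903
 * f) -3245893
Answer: f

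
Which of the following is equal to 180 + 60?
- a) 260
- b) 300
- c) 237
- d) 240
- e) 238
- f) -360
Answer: d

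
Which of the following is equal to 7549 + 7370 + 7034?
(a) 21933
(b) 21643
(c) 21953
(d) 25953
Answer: c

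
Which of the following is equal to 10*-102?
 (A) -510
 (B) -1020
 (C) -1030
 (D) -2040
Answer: B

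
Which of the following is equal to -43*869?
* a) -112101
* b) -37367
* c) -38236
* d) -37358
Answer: b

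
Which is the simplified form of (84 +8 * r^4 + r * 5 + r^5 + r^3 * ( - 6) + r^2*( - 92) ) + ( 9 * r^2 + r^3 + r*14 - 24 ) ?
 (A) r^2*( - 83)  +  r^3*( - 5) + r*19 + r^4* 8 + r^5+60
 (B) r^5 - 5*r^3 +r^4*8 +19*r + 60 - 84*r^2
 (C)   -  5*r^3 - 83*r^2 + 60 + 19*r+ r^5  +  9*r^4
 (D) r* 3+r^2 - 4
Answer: A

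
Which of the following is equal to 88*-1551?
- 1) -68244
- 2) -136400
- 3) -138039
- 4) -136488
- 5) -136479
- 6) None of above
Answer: 4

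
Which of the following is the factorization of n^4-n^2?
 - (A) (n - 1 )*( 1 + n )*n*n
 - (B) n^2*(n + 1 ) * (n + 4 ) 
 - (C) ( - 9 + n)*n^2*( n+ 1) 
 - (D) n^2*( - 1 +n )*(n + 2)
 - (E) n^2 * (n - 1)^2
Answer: A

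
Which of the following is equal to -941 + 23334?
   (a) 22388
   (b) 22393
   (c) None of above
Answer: b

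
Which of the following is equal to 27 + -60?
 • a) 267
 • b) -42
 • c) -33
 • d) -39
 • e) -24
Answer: c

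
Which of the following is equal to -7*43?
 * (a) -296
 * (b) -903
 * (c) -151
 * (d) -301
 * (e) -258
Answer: d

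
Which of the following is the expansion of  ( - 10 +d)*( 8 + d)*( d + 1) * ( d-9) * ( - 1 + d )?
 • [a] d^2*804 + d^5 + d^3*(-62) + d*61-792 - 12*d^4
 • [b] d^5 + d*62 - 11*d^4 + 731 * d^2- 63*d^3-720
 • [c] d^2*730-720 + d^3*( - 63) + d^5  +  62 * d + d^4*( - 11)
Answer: b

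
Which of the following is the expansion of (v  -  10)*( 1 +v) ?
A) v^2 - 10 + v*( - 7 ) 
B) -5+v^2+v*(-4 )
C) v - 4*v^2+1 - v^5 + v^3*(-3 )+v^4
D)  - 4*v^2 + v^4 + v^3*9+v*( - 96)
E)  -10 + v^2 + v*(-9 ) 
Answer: E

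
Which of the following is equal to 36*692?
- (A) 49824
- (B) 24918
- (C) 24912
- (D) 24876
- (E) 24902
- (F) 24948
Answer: C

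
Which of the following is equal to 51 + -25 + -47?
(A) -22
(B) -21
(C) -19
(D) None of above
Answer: B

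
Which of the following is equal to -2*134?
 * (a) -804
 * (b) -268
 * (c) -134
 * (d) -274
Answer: b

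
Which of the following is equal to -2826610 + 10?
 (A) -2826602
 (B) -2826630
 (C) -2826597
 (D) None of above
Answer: D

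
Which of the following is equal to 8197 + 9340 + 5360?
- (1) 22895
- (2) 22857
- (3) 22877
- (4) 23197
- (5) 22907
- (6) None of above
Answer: 6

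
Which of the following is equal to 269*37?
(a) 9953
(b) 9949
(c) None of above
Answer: a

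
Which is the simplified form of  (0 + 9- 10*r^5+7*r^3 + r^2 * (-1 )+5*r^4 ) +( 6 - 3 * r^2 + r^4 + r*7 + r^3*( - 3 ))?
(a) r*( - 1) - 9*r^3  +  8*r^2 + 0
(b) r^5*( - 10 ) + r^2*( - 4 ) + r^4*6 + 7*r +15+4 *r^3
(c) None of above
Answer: b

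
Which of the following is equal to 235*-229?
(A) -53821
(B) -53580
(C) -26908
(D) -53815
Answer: D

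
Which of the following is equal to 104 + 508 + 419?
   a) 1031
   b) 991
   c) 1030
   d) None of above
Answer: a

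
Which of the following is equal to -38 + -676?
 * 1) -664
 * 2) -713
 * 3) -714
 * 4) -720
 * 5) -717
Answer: 3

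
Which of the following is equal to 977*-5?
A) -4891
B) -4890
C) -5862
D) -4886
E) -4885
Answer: E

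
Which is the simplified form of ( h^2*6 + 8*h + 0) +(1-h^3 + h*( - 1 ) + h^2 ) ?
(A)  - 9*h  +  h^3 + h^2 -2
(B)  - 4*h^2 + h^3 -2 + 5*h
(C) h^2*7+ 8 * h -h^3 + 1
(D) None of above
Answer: D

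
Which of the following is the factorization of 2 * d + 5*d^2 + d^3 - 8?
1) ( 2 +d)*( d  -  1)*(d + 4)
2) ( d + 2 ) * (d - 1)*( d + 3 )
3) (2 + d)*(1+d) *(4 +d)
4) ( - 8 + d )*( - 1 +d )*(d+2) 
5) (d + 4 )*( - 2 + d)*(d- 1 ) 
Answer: 1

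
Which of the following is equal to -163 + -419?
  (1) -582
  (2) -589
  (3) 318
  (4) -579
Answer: 1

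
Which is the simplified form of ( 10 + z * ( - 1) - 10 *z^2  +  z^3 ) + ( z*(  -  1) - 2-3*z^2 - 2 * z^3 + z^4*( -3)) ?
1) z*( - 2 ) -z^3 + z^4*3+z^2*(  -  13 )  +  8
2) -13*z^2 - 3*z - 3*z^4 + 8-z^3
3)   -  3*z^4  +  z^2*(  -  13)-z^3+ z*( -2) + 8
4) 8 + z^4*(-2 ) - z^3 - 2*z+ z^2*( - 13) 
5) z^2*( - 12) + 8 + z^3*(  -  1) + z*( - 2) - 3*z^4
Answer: 3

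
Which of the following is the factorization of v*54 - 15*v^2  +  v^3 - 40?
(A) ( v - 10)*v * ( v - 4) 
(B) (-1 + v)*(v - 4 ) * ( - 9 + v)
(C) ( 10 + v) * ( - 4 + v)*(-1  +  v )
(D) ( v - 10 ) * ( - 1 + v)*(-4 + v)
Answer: D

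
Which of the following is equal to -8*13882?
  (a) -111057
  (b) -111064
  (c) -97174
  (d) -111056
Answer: d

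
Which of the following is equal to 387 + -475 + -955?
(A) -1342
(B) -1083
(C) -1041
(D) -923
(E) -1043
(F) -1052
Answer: E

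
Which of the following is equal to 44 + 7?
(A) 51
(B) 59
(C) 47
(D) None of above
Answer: A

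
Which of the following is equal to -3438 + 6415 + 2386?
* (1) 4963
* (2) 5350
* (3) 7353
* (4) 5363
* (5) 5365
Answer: 4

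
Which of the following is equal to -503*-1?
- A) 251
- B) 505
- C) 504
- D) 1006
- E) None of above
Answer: E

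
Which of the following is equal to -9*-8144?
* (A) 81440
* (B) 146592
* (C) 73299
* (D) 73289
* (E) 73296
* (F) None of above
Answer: E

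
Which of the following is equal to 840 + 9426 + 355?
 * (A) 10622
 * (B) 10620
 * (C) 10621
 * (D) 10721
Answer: C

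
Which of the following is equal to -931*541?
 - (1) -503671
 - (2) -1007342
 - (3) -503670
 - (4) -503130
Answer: 1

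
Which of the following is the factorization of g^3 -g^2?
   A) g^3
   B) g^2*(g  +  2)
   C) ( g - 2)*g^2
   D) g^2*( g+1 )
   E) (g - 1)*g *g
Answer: E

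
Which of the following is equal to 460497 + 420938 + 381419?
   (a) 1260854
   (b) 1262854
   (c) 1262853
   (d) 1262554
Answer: b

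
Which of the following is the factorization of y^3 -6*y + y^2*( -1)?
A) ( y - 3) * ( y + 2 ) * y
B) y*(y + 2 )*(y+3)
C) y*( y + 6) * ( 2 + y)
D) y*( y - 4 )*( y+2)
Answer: A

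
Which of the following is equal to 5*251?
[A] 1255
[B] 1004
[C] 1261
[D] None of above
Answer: A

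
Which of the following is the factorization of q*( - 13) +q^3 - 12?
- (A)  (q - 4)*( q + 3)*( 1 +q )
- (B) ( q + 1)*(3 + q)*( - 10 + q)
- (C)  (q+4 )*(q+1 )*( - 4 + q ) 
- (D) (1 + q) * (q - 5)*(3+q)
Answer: A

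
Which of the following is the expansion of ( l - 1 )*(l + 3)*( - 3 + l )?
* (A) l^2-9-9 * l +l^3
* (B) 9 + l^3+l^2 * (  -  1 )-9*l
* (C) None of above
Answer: B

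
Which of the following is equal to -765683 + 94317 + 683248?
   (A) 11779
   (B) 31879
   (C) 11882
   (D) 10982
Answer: C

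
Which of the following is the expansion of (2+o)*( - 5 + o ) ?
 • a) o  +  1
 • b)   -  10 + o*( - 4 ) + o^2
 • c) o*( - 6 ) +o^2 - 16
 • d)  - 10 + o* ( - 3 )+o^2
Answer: d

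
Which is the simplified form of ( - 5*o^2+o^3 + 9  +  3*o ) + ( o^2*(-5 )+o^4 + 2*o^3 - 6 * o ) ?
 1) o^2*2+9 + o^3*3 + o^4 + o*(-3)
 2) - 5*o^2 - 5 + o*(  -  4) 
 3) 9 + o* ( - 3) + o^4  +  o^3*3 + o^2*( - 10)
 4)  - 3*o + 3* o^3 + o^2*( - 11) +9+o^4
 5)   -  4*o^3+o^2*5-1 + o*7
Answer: 3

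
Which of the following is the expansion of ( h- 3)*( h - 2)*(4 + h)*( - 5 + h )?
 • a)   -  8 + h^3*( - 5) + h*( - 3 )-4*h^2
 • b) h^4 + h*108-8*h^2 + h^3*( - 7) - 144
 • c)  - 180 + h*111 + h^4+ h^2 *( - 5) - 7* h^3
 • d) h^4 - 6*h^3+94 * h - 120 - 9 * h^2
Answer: d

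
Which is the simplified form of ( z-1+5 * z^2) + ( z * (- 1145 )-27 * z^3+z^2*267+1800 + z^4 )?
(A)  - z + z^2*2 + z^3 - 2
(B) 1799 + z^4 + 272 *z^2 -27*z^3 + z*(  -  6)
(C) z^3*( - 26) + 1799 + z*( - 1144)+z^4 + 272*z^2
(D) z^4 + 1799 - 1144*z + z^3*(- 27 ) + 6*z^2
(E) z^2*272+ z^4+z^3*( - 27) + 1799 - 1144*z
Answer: E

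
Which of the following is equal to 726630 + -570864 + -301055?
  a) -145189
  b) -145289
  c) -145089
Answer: b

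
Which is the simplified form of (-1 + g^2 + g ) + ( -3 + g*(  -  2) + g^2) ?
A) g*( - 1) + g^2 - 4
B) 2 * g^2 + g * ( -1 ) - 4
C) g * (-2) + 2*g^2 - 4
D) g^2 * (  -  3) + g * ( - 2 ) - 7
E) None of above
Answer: B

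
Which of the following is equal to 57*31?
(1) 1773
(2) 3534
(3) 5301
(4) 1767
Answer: 4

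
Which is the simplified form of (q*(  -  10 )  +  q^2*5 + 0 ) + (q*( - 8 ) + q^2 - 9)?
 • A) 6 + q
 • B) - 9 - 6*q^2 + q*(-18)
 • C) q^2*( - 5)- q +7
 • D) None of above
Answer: D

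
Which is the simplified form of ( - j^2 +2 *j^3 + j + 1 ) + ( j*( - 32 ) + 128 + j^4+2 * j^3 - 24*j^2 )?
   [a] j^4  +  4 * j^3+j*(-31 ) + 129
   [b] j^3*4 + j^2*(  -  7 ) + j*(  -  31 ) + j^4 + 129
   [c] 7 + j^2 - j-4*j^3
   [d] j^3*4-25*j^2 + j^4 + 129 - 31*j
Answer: d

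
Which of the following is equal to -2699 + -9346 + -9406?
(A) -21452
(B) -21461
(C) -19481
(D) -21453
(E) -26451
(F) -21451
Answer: F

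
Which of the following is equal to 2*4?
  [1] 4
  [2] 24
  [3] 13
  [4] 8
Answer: 4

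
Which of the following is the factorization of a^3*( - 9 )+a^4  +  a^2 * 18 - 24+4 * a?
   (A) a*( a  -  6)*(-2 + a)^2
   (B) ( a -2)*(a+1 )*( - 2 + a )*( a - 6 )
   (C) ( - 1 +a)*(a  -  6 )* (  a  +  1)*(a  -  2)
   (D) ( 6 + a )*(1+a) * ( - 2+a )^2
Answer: B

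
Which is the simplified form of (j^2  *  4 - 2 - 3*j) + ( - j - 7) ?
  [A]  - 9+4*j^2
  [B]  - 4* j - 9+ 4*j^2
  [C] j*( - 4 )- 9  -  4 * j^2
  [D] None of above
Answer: B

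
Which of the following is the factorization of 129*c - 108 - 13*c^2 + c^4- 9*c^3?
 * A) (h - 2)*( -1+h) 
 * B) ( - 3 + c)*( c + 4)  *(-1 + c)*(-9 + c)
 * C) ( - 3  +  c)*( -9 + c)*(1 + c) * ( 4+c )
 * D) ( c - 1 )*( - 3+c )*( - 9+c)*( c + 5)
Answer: B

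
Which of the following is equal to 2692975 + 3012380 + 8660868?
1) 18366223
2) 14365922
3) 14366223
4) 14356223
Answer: 3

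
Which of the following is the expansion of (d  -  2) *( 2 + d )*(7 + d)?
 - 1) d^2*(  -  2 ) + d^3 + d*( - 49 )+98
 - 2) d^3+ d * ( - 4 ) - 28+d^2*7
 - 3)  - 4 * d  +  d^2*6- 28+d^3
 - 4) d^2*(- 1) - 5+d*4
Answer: 2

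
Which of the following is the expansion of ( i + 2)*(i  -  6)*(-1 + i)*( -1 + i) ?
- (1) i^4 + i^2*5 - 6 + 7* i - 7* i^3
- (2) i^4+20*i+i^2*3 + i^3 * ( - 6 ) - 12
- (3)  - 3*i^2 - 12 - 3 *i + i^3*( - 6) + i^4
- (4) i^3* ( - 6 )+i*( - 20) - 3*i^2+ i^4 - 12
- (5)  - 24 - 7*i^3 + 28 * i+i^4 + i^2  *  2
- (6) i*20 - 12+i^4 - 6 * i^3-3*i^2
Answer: 6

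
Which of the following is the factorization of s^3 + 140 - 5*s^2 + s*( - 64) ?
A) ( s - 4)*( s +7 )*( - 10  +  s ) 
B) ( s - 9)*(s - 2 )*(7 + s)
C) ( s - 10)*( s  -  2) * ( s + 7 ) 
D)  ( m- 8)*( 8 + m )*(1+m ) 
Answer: C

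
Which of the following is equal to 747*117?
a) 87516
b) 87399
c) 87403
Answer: b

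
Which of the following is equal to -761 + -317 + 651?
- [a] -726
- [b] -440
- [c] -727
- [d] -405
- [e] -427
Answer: e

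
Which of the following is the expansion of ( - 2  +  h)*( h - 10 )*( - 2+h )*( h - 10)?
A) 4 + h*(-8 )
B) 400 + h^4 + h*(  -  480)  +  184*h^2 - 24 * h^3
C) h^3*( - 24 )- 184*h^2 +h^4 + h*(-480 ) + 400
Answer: B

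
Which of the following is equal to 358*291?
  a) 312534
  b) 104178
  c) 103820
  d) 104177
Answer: b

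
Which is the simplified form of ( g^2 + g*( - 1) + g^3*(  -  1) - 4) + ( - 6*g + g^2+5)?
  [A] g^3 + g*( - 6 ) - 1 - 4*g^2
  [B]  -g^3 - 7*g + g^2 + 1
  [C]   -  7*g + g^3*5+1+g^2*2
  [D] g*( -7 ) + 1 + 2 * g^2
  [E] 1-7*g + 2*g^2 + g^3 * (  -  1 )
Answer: E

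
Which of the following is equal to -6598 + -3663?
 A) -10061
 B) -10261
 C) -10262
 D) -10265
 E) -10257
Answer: B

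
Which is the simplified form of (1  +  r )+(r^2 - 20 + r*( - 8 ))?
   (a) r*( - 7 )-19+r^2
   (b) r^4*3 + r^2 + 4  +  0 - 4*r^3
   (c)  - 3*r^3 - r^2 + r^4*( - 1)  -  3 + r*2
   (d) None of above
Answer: a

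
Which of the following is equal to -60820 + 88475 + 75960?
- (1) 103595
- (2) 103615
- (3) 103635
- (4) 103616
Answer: 2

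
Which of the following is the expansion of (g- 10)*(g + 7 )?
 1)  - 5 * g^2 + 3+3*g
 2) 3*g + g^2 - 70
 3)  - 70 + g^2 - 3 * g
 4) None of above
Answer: 3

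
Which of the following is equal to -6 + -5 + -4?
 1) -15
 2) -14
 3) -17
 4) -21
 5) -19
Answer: 1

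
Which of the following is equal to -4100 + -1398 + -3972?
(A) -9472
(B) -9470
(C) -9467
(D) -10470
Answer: B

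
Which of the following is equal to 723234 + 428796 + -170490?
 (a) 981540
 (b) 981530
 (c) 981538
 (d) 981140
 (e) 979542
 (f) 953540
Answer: a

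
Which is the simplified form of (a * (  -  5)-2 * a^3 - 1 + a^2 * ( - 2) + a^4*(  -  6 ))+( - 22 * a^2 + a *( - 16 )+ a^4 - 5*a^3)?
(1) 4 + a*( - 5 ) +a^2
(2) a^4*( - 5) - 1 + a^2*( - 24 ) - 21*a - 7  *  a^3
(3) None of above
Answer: 2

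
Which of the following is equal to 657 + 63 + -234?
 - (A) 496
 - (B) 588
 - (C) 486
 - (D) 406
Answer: C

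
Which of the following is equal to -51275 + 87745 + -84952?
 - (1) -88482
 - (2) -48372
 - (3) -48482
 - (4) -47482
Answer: 3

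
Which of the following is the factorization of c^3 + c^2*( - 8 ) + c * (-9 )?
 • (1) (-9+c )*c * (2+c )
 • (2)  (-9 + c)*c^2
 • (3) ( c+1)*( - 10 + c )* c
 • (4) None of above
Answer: 4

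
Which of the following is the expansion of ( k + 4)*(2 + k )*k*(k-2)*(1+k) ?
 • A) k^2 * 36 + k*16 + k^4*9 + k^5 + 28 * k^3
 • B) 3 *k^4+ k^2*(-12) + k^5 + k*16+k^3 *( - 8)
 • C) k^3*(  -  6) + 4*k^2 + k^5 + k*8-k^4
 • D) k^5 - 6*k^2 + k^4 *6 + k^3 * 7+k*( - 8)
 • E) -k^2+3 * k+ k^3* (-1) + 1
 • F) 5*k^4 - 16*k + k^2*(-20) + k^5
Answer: F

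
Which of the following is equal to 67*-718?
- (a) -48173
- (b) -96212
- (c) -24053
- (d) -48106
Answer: d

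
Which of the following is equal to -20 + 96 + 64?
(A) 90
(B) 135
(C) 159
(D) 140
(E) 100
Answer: D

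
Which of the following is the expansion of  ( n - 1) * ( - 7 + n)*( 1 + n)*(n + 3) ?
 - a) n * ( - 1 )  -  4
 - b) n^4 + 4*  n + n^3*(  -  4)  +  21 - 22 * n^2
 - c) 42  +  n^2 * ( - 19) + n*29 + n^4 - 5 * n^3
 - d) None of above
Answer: b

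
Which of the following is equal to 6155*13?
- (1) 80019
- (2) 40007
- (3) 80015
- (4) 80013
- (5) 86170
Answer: 3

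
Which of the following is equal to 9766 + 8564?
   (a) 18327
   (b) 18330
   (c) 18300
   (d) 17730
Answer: b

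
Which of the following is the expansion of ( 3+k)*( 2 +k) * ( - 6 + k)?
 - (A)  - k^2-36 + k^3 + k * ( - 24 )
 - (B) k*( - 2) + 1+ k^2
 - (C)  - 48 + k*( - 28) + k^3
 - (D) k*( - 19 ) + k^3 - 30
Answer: A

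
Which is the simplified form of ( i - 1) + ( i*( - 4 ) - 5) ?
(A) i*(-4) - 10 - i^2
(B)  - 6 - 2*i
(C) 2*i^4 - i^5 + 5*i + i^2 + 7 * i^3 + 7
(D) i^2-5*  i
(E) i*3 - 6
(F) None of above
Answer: F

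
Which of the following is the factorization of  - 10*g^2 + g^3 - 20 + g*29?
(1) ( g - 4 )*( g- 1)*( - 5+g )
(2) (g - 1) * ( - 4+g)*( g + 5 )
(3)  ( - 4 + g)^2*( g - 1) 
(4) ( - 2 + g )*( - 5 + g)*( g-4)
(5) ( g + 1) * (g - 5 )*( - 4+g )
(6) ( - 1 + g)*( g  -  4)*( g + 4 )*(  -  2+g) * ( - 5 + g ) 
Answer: 1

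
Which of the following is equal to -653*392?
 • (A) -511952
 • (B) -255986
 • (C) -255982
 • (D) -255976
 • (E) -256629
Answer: D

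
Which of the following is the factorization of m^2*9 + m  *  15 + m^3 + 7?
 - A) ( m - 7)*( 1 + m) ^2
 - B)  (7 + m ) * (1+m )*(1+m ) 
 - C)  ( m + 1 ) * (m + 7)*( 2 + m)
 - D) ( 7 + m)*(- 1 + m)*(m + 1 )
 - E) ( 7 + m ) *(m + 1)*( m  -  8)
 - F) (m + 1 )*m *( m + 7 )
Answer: B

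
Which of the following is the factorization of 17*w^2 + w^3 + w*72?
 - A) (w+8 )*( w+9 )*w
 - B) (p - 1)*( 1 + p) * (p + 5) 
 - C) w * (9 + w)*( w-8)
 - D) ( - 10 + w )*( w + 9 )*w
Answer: A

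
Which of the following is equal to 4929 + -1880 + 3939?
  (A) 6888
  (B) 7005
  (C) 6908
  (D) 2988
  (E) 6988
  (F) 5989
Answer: E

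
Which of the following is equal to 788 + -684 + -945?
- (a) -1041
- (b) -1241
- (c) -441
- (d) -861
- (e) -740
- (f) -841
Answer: f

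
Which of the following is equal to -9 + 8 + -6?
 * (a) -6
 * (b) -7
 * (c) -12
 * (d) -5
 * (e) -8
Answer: b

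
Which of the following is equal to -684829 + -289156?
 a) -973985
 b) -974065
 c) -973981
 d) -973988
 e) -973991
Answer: a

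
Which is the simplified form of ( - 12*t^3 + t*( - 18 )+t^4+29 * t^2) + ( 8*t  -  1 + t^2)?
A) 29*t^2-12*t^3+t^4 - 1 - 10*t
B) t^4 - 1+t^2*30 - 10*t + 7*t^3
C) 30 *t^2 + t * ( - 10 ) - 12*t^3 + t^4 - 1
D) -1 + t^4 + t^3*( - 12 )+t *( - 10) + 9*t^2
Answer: C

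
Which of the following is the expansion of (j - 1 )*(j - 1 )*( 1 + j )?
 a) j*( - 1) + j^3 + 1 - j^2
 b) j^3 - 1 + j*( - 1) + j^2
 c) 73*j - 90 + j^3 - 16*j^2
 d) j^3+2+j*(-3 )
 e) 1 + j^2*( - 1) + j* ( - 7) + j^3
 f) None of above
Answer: a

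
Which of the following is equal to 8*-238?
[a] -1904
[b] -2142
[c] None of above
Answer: a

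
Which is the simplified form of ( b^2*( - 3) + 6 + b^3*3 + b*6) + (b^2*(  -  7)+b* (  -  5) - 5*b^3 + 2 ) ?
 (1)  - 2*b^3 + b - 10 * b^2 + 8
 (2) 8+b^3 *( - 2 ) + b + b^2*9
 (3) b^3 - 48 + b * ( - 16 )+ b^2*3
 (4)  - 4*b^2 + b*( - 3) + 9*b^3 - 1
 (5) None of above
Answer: 1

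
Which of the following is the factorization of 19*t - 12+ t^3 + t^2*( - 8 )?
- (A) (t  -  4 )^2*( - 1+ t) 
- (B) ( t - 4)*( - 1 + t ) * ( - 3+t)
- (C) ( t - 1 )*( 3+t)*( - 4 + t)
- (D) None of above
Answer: B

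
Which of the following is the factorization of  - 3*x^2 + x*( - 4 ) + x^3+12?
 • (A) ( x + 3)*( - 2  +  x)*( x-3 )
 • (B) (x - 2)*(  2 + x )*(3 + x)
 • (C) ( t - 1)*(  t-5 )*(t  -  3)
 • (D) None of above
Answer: D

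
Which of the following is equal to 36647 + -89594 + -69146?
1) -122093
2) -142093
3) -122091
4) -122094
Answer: 1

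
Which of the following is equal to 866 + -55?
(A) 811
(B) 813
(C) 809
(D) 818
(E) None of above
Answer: A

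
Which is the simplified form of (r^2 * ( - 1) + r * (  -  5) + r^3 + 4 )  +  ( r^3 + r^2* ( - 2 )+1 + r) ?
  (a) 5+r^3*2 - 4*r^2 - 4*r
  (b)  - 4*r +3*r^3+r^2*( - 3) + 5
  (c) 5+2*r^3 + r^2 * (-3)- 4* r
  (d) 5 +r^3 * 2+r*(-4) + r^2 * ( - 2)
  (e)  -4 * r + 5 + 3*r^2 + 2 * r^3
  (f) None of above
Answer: c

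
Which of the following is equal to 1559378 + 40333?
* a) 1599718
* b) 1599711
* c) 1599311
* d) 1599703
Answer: b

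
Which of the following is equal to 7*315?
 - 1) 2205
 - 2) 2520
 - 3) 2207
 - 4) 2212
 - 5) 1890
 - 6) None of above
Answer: 1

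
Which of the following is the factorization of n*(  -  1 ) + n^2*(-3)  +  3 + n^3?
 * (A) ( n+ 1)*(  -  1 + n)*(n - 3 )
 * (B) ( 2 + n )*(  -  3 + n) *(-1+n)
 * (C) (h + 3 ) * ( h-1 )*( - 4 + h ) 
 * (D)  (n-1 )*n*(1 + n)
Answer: A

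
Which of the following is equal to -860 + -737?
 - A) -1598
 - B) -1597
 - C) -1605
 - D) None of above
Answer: B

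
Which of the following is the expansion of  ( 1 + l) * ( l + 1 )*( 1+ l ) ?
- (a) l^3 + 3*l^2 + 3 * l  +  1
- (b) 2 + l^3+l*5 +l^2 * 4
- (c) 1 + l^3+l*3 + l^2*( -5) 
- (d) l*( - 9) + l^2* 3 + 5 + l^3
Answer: a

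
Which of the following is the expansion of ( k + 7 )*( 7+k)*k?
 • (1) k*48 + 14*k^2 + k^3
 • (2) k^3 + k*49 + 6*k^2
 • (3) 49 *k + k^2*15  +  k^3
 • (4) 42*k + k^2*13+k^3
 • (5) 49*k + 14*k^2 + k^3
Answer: 5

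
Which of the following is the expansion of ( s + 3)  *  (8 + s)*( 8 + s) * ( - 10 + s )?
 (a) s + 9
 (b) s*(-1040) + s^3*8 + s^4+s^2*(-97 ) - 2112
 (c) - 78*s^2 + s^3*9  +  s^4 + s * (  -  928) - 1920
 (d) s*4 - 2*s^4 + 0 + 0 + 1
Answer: c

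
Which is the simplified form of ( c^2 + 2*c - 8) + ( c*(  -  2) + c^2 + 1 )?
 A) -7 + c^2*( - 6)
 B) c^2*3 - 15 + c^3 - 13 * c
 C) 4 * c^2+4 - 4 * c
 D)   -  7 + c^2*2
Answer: D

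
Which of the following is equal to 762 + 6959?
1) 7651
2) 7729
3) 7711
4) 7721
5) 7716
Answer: 4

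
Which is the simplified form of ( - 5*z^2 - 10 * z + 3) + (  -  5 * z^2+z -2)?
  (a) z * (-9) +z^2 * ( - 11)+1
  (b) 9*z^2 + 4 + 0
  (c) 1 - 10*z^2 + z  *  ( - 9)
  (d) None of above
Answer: c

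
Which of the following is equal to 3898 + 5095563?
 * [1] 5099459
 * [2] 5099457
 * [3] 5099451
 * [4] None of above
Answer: 4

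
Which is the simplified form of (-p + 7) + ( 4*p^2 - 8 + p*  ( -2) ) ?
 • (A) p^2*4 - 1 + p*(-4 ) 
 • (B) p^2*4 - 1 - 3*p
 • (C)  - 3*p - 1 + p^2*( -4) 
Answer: B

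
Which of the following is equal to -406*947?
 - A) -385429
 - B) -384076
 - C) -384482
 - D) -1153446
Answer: C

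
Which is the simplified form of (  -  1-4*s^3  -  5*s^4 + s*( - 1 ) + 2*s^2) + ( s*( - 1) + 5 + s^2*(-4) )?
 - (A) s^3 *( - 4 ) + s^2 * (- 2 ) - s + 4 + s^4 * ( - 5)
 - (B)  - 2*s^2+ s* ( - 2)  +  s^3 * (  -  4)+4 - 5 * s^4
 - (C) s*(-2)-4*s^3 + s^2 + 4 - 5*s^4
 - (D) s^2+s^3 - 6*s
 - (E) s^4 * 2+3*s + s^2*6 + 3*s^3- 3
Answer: B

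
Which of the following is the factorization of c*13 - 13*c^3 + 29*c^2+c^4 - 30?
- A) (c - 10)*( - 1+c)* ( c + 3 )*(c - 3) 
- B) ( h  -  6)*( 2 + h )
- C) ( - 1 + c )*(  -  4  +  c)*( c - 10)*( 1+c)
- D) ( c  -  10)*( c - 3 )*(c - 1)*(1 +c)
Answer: D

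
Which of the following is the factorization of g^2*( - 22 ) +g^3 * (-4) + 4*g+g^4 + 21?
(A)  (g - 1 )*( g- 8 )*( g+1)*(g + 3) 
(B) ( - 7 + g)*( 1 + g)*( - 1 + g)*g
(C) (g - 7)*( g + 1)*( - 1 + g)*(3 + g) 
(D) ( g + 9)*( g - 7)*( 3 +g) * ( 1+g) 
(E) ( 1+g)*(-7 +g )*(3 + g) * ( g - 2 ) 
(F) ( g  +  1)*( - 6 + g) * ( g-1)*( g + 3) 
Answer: C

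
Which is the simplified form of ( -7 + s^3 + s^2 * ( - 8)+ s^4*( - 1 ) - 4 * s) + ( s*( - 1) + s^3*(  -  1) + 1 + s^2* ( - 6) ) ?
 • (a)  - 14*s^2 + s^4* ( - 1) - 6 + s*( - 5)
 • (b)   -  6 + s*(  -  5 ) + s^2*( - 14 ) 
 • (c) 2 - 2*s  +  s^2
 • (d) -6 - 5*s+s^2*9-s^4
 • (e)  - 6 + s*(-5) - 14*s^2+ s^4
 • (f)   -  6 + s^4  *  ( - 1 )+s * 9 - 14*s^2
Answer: a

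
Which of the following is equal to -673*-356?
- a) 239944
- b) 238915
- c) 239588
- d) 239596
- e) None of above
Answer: c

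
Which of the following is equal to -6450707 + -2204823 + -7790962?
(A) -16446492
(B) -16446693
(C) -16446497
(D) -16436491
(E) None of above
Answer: A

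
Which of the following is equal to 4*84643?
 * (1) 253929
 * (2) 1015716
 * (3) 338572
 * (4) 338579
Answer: 3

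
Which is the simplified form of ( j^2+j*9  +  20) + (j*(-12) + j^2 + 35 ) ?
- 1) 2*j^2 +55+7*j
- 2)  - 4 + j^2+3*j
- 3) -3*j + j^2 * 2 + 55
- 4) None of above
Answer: 3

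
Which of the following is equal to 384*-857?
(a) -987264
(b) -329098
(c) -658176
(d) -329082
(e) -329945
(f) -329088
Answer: f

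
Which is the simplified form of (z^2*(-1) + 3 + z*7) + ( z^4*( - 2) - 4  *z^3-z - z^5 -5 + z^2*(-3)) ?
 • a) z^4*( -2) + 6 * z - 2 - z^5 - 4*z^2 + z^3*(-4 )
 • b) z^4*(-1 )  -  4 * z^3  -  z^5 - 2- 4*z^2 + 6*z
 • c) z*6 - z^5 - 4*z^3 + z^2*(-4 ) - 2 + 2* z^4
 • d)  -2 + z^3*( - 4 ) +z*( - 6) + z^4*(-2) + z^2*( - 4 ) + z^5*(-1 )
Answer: a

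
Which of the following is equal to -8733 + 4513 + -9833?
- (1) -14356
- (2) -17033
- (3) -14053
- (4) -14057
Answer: 3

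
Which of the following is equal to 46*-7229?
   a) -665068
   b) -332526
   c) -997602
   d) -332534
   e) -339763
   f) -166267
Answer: d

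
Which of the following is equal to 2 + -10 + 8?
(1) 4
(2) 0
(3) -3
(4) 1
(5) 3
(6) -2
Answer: 2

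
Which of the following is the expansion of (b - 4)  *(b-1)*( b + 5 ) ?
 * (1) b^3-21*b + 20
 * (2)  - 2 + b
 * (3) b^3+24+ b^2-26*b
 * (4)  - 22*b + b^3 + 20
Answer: 1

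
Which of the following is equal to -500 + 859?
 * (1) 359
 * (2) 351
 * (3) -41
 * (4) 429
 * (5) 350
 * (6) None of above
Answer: 1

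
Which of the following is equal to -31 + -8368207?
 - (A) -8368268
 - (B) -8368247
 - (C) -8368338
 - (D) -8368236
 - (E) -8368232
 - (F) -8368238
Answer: F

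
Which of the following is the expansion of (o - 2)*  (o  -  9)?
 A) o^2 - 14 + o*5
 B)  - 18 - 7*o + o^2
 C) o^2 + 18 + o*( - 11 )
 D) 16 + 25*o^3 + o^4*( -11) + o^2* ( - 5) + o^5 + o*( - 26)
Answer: C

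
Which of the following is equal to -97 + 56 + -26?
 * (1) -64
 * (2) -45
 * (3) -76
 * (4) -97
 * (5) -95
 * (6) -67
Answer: 6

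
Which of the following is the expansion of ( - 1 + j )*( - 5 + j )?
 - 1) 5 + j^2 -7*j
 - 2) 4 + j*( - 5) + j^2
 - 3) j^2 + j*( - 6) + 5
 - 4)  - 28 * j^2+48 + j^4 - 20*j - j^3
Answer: 3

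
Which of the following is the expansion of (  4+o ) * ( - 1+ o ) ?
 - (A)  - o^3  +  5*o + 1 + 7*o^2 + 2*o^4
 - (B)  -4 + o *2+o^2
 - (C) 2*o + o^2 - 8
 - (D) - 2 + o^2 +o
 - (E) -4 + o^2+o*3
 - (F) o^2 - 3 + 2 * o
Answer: E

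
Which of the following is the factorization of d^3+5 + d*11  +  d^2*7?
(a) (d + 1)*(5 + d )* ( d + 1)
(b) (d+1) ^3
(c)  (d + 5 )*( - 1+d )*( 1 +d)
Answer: a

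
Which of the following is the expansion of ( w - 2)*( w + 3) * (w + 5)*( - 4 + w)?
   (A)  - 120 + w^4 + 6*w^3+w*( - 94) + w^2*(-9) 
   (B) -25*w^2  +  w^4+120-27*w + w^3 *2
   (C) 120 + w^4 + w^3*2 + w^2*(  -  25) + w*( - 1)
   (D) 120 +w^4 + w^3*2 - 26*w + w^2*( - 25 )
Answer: D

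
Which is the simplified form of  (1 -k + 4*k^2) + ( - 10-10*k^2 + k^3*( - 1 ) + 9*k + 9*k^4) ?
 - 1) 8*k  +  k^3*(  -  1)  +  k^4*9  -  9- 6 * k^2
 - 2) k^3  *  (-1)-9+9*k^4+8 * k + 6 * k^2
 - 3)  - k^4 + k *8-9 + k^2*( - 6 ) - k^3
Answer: 1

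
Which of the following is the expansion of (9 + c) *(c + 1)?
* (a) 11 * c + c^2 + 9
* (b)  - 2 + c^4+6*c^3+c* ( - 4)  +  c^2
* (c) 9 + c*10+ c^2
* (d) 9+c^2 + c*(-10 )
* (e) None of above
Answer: c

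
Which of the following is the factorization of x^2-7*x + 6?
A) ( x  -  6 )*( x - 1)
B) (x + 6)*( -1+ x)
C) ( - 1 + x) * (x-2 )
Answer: A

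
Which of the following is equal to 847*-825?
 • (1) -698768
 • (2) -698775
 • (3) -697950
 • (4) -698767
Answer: 2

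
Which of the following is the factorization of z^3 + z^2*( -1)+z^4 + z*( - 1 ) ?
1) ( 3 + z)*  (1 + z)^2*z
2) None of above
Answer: 2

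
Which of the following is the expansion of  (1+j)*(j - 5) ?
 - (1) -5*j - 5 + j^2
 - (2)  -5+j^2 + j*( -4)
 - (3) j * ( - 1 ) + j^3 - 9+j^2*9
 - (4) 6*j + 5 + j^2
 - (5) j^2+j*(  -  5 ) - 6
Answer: 2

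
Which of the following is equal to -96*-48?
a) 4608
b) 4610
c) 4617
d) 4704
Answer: a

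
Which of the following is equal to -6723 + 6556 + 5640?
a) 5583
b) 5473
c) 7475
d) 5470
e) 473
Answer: b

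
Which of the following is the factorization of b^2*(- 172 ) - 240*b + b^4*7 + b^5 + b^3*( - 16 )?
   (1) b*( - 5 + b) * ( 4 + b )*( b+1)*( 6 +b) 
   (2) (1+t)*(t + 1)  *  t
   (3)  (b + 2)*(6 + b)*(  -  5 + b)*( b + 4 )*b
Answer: 3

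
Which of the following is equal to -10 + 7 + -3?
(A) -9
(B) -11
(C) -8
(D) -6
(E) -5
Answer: D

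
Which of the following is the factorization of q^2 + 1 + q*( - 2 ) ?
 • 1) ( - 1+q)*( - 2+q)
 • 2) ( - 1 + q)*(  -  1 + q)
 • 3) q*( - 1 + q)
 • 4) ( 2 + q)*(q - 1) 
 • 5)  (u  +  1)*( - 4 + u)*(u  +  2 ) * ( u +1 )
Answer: 2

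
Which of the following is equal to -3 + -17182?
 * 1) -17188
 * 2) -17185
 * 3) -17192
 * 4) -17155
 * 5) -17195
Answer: 2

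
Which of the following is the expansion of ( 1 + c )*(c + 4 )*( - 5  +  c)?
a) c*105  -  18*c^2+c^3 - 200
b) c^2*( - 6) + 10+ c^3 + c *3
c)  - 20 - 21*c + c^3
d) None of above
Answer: c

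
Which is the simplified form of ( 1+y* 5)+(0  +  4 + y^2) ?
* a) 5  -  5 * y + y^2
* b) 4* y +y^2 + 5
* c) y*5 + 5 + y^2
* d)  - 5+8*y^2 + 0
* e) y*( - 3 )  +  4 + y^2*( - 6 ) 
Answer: c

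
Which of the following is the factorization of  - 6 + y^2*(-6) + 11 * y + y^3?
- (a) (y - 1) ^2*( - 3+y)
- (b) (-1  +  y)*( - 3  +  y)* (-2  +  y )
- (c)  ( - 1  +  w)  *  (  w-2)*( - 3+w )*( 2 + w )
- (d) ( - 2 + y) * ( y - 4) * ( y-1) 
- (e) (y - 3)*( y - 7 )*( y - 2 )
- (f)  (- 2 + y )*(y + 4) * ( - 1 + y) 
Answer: b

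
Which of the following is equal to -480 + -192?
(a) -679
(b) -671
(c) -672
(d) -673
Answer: c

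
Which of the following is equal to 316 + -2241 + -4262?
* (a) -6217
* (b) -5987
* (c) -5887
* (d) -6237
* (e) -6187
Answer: e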